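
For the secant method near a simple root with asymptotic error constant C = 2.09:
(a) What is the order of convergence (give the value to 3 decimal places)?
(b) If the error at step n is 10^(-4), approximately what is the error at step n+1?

(a) Secant method has superlinear convergence with order φ = (1+√5)/2 ≈ 1.618.
    This means |e_{n+1}| ≈ C|e_n|^1.618.

(b) With |e_n| = 10^(-4) and C = 2.09:
    |e_{n+1}| ≈ 2.09 × (10^(-4))^1.618 = 2.09 × 10^(-6.47)

(a) ≈ 1.618 (golden ratio); (b) |e_{n+1}| ≈ 7.047e-07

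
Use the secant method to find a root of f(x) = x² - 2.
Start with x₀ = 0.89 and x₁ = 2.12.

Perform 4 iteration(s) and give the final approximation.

f(x) = x² - 2
x₀ = 0.89, x₁ = 2.12

Secant formula: x_{n+1} = x_n - f(x_n)(x_n - x_{n-1})/(f(x_n) - f(x_{n-1}))

Iteration 1:
  f(0.890000) = -1.207900
  f(2.120000) = 2.494400
  x_2 = 2.120000 - 2.494400×(2.120000 - 0.890000)/(2.494400 - (-1.207900))
       = 1.291296
Iteration 2:
  f(2.120000) = 2.494400
  f(1.291296) = -0.332555
  x_3 = 1.291296 - (-0.332555)×(1.291296 - 2.120000)/(-0.332555 - 2.494400)
       = 1.388782
Iteration 3:
  f(1.291296) = -0.332555
  f(1.388782) = -0.071284
  x_4 = 1.388782 - (-0.071284)×(1.388782 - 1.291296)/(-0.071284 - (-0.332555))
       = 1.415380
Iteration 4:
  f(1.388782) = -0.071284
  f(1.415380) = 0.003300
  x_5 = 1.415380 - 0.003300×(1.415380 - 1.388782)/(0.003300 - (-0.071284))
       = 1.414203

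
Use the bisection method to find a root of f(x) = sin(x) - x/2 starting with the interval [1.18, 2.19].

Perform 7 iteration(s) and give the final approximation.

f(x) = sin(x) - x/2
Initial interval: [1.18, 2.19]

Iteration 1:
  c_1 = (1.180000 + 2.190000)/2 = 1.685000
  f(c_1) = f(1.685000) = 0.150986
  f(a) × f(c) ≥ 0, new interval: [1.685000, 2.190000]
Iteration 2:
  c_2 = (1.685000 + 2.190000)/2 = 1.937500
  f(c_2) = f(1.937500) = -0.035236
  f(a) × f(c) < 0, new interval: [1.685000, 1.937500]
Iteration 3:
  c_3 = (1.685000 + 1.937500)/2 = 1.811250
  f(c_3) = f(1.811250) = 0.065605
  f(a) × f(c) ≥ 0, new interval: [1.811250, 1.937500]
Iteration 4:
  c_4 = (1.811250 + 1.937500)/2 = 1.874375
  f(c_4) = f(1.874375) = 0.017085
  f(a) × f(c) ≥ 0, new interval: [1.874375, 1.937500]
Iteration 5:
  c_5 = (1.874375 + 1.937500)/2 = 1.905938
  f(c_5) = f(1.905938) = -0.008605
  f(a) × f(c) < 0, new interval: [1.874375, 1.905938]
Iteration 6:
  c_6 = (1.874375 + 1.905938)/2 = 1.890156
  f(c_6) = f(1.890156) = 0.004358
  f(a) × f(c) ≥ 0, new interval: [1.890156, 1.905938]
Iteration 7:
  c_7 = (1.890156 + 1.905938)/2 = 1.898047
  f(c_7) = f(1.898047) = -0.002094
  f(a) × f(c) < 0, new interval: [1.890156, 1.898047]

After 7 iteration(s), the approximation is c_7 = 1.898047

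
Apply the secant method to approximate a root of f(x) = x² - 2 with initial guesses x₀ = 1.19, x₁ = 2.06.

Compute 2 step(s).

f(x) = x² - 2
x₀ = 1.19, x₁ = 2.06

Secant formula: x_{n+1} = x_n - f(x_n)(x_n - x_{n-1})/(f(x_n) - f(x_{n-1}))

Iteration 1:
  f(1.190000) = -0.583900
  f(2.060000) = 2.243600
  x_2 = 2.060000 - 2.243600×(2.060000 - 1.190000)/(2.243600 - (-0.583900))
       = 1.369662
Iteration 2:
  f(2.060000) = 2.243600
  f(1.369662) = -0.124027
  x_3 = 1.369662 - (-0.124027)×(1.369662 - 2.060000)/(-0.124027 - 2.243600)
       = 1.405825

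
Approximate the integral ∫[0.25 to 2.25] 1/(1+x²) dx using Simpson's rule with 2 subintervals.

f(x) = 1/(1+x²)
a = 0.25, b = 2.25, n = 2
h = (b - a)/n = 1.000000

Simpson's rule: (h/3)[f(x₀) + 4f(x₁) + 2f(x₂) + ... + f(xₙ)]

x_0 = 0.2500, f(x_0) = 0.941176, coefficient = 1
x_1 = 1.2500, f(x_1) = 0.390244, coefficient = 4
x_2 = 2.2500, f(x_2) = 0.164948, coefficient = 1

I ≈ (1.000000/3) × 2.667101 = 0.889034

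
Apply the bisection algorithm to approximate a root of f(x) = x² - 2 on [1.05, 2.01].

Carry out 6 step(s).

f(x) = x² - 2
Initial interval: [1.05, 2.01]

Iteration 1:
  c_1 = (1.050000 + 2.010000)/2 = 1.530000
  f(c_1) = f(1.530000) = 0.340900
  f(a) × f(c) < 0, new interval: [1.050000, 1.530000]
Iteration 2:
  c_2 = (1.050000 + 1.530000)/2 = 1.290000
  f(c_2) = f(1.290000) = -0.335900
  f(a) × f(c) ≥ 0, new interval: [1.290000, 1.530000]
Iteration 3:
  c_3 = (1.290000 + 1.530000)/2 = 1.410000
  f(c_3) = f(1.410000) = -0.011900
  f(a) × f(c) ≥ 0, new interval: [1.410000, 1.530000]
Iteration 4:
  c_4 = (1.410000 + 1.530000)/2 = 1.470000
  f(c_4) = f(1.470000) = 0.160900
  f(a) × f(c) < 0, new interval: [1.410000, 1.470000]
Iteration 5:
  c_5 = (1.410000 + 1.470000)/2 = 1.440000
  f(c_5) = f(1.440000) = 0.073600
  f(a) × f(c) < 0, new interval: [1.410000, 1.440000]
Iteration 6:
  c_6 = (1.410000 + 1.440000)/2 = 1.425000
  f(c_6) = f(1.425000) = 0.030625
  f(a) × f(c) < 0, new interval: [1.410000, 1.425000]

After 6 iteration(s), the approximation is c_6 = 1.425000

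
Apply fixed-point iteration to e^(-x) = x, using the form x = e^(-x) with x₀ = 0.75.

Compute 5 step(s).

Equation: e^(-x) = x
Fixed-point form: x = e^(-x)
x₀ = 0.75

x_1 = g(0.750000) = 0.472367
x_2 = g(0.472367) = 0.623525
x_3 = g(0.623525) = 0.536052
x_4 = g(0.536052) = 0.585054
x_5 = g(0.585054) = 0.557076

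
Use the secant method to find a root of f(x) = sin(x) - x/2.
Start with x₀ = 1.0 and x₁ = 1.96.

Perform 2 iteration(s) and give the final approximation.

f(x) = sin(x) - x/2
x₀ = 1.0, x₁ = 1.96

Secant formula: x_{n+1} = x_n - f(x_n)(x_n - x_{n-1})/(f(x_n) - f(x_{n-1}))

Iteration 1:
  f(1.000000) = 0.341471
  f(1.960000) = -0.054788
  x_2 = 1.960000 - (-0.054788)×(1.960000 - 1.000000)/(-0.054788 - 0.341471)
       = 1.827266
Iteration 2:
  f(1.960000) = -0.054788
  f(1.827266) = 0.053658
  x_3 = 1.827266 - 0.053658×(1.827266 - 1.960000)/(0.053658 - (-0.054788))
       = 1.892942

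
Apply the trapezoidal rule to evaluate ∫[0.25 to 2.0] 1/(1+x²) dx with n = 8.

f(x) = 1/(1+x²)
a = 0.25, b = 2.0, n = 8
h = (b - a)/n = 0.218750

Trapezoidal rule: (h/2)[f(x₀) + 2f(x₁) + 2f(x₂) + ... + f(xₙ)]

x_0 = 0.2500, f(x_0) = 0.941176, coefficient = 1
x_1 = 0.4688, f(x_1) = 0.819856, coefficient = 2
x_2 = 0.6875, f(x_2) = 0.679045, coefficient = 2
x_3 = 0.9062, f(x_3) = 0.549062, coefficient = 2
x_4 = 1.1250, f(x_4) = 0.441379, coefficient = 2
x_5 = 1.3438, f(x_5) = 0.356422, coefficient = 2
x_6 = 1.5625, f(x_6) = 0.290579, coefficient = 2
x_7 = 1.7812, f(x_7) = 0.239644, coefficient = 2
x_8 = 2.0000, f(x_8) = 0.200000, coefficient = 1

I ≈ (0.218750/2) × 7.893150 = 0.863313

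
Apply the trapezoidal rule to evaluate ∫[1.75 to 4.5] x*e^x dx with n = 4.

f(x) = x*e^x
a = 1.75, b = 4.5, n = 4
h = (b - a)/n = 0.687500

Trapezoidal rule: (h/2)[f(x₀) + 2f(x₁) + 2f(x₂) + ... + f(xₙ)]

x_0 = 1.7500, f(x_0) = 10.070555, coefficient = 1
x_1 = 2.4375, f(x_1) = 27.895710, coefficient = 2
x_2 = 3.1250, f(x_2) = 71.124672, coefficient = 2
x_3 = 3.8125, f(x_3) = 172.566927, coefficient = 2
x_4 = 4.5000, f(x_4) = 405.077091, coefficient = 1

I ≈ (0.687500/2) × 958.322264 = 329.423278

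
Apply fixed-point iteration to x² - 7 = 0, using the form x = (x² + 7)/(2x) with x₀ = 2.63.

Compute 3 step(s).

Equation: x² - 7 = 0
Fixed-point form: x = (x² + 7)/(2x)
x₀ = 2.63

x_1 = g(2.630000) = 2.645798
x_2 = g(2.645798) = 2.645751
x_3 = g(2.645751) = 2.645751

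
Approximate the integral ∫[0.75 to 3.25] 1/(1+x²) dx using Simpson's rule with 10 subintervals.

f(x) = 1/(1+x²)
a = 0.75, b = 3.25, n = 10
h = (b - a)/n = 0.250000

Simpson's rule: (h/3)[f(x₀) + 4f(x₁) + 2f(x₂) + ... + f(xₙ)]

x_0 = 0.7500, f(x_0) = 0.640000, coefficient = 1
x_1 = 1.0000, f(x_1) = 0.500000, coefficient = 4
x_2 = 1.2500, f(x_2) = 0.390244, coefficient = 2
x_3 = 1.5000, f(x_3) = 0.307692, coefficient = 4
x_4 = 1.7500, f(x_4) = 0.246154, coefficient = 2
x_5 = 2.0000, f(x_5) = 0.200000, coefficient = 4
x_6 = 2.2500, f(x_6) = 0.164948, coefficient = 2
x_7 = 2.5000, f(x_7) = 0.137931, coefficient = 4
x_8 = 2.7500, f(x_8) = 0.116788, coefficient = 2
x_9 = 3.0000, f(x_9) = 0.100000, coefficient = 4
x_10 = 3.2500, f(x_10) = 0.086486, coefficient = 1

I ≈ (0.250000/3) × 7.545249 = 0.628771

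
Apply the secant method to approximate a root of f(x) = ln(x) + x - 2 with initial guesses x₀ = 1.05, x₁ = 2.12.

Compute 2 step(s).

f(x) = ln(x) + x - 2
x₀ = 1.05, x₁ = 2.12

Secant formula: x_{n+1} = x_n - f(x_n)(x_n - x_{n-1})/(f(x_n) - f(x_{n-1}))

Iteration 1:
  f(1.050000) = -0.901210
  f(2.120000) = 0.871416
  x_2 = 2.120000 - 0.871416×(2.120000 - 1.050000)/(0.871416 - (-0.901210))
       = 1.593992
Iteration 2:
  f(2.120000) = 0.871416
  f(1.593992) = 0.060234
  x_3 = 1.593992 - 0.060234×(1.593992 - 2.120000)/(0.060234 - 0.871416)
       = 1.554934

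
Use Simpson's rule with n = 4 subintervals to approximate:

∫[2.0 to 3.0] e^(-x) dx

f(x) = e^(-x)
a = 2.0, b = 3.0, n = 4
h = (b - a)/n = 0.250000

Simpson's rule: (h/3)[f(x₀) + 4f(x₁) + 2f(x₂) + ... + f(xₙ)]

x_0 = 2.0000, f(x_0) = 0.135335, coefficient = 1
x_1 = 2.2500, f(x_1) = 0.105399, coefficient = 4
x_2 = 2.5000, f(x_2) = 0.082085, coefficient = 2
x_3 = 2.7500, f(x_3) = 0.063928, coefficient = 4
x_4 = 3.0000, f(x_4) = 0.049787, coefficient = 1

I ≈ (0.250000/3) × 1.026601 = 0.085550
Exact value: 0.085548
Error: 0.000002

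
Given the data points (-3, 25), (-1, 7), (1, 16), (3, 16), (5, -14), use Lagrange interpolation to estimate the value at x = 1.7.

Lagrange interpolation formula:
P(x) = Σ yᵢ × Lᵢ(x)
where Lᵢ(x) = Π_{j≠i} (x - xⱼ)/(xᵢ - xⱼ)

L_0(1.7) = (1.7 - (-1))/(-3 - (-1)) × (1.7 - 1)/(-3 - 1) × (1.7 - 3)/(-3 - 3) × (1.7 - 5)/(-3 - 5) = 0.021115
L_1(1.7) = (1.7 - (-3))/(-1 - (-3)) × (1.7 - 1)/(-1 - 1) × (1.7 - 3)/(-1 - 3) × (1.7 - 5)/(-1 - 5) = -0.147022
L_2(1.7) = (1.7 - (-3))/(1 - (-3)) × (1.7 - (-1))/(1 - (-1)) × (1.7 - 3)/(1 - 3) × (1.7 - 5)/(1 - 5) = 0.850627
L_3(1.7) = (1.7 - (-3))/(3 - (-3)) × (1.7 - (-1))/(3 - (-1)) × (1.7 - 1)/(3 - 1) × (1.7 - 5)/(3 - 5) = 0.305353
L_4(1.7) = (1.7 - (-3))/(5 - (-3)) × (1.7 - (-1))/(5 - (-1)) × (1.7 - 1)/(5 - 1) × (1.7 - 3)/(5 - 3) = -0.030073

P(1.7) = 25×L_0(1.7) + 7×L_1(1.7) + 16×L_2(1.7) + 16×L_3(1.7) + (-14)×L_4(1.7)
P(1.7) = 18.415410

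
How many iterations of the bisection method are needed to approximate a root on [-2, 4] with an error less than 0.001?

We need (b-a)/2^n ≤ 0.001
(4 - (-2))/2^n ≤ 0.001
6/2^n ≤ 0.001
2^n ≥ 6000
n ≥ log₂(6000) = 12.55
n ≥ 13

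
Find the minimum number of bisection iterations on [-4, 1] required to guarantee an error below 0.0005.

We need (b-a)/2^n ≤ 0.0005
(1 - (-4))/2^n ≤ 0.0005
5/2^n ≤ 0.0005
2^n ≥ 10000
n ≥ log₂(10000) = 13.29
n ≥ 14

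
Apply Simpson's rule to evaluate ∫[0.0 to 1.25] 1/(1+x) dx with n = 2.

f(x) = 1/(1+x)
a = 0.0, b = 1.25, n = 2
h = (b - a)/n = 0.625000

Simpson's rule: (h/3)[f(x₀) + 4f(x₁) + 2f(x₂) + ... + f(xₙ)]

x_0 = 0.0000, f(x_0) = 1.000000, coefficient = 1
x_1 = 0.6250, f(x_1) = 0.615385, coefficient = 4
x_2 = 1.2500, f(x_2) = 0.444444, coefficient = 1

I ≈ (0.625000/3) × 3.905983 = 0.813746
Exact value: 0.810930
Error: 0.002816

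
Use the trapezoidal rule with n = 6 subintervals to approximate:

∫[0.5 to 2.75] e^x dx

f(x) = e^x
a = 0.5, b = 2.75, n = 6
h = (b - a)/n = 0.375000

Trapezoidal rule: (h/2)[f(x₀) + 2f(x₁) + 2f(x₂) + ... + f(xₙ)]

x_0 = 0.5000, f(x_0) = 1.648721, coefficient = 1
x_1 = 0.8750, f(x_1) = 2.398875, coefficient = 2
x_2 = 1.2500, f(x_2) = 3.490343, coefficient = 2
x_3 = 1.6250, f(x_3) = 5.078419, coefficient = 2
x_4 = 2.0000, f(x_4) = 7.389056, coefficient = 2
x_5 = 2.3750, f(x_5) = 10.751013, coefficient = 2
x_6 = 2.7500, f(x_6) = 15.642632, coefficient = 1

I ≈ (0.375000/2) × 75.506766 = 14.157519
Exact value: 13.993911
Error: 0.163608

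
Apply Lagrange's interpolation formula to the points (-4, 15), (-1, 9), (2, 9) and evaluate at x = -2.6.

Lagrange interpolation formula:
P(x) = Σ yᵢ × Lᵢ(x)
where Lᵢ(x) = Π_{j≠i} (x - xⱼ)/(xᵢ - xⱼ)

L_0(-2.6) = (-2.6 - (-1))/(-4 - (-1)) × (-2.6 - 2)/(-4 - 2) = 0.408889
L_1(-2.6) = (-2.6 - (-4))/(-1 - (-4)) × (-2.6 - 2)/(-1 - 2) = 0.715556
L_2(-2.6) = (-2.6 - (-4))/(2 - (-4)) × (-2.6 - (-1))/(2 - (-1)) = -0.124444

P(-2.6) = 15×L_0(-2.6) + 9×L_1(-2.6) + 9×L_2(-2.6)
P(-2.6) = 11.453333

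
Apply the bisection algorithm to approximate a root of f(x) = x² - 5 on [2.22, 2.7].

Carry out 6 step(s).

f(x) = x² - 5
Initial interval: [2.22, 2.7]

Iteration 1:
  c_1 = (2.220000 + 2.700000)/2 = 2.460000
  f(c_1) = f(2.460000) = 1.051600
  f(a) × f(c) < 0, new interval: [2.220000, 2.460000]
Iteration 2:
  c_2 = (2.220000 + 2.460000)/2 = 2.340000
  f(c_2) = f(2.340000) = 0.475600
  f(a) × f(c) < 0, new interval: [2.220000, 2.340000]
Iteration 3:
  c_3 = (2.220000 + 2.340000)/2 = 2.280000
  f(c_3) = f(2.280000) = 0.198400
  f(a) × f(c) < 0, new interval: [2.220000, 2.280000]
Iteration 4:
  c_4 = (2.220000 + 2.280000)/2 = 2.250000
  f(c_4) = f(2.250000) = 0.062500
  f(a) × f(c) < 0, new interval: [2.220000, 2.250000]
Iteration 5:
  c_5 = (2.220000 + 2.250000)/2 = 2.235000
  f(c_5) = f(2.235000) = -0.004775
  f(a) × f(c) ≥ 0, new interval: [2.235000, 2.250000]
Iteration 6:
  c_6 = (2.235000 + 2.250000)/2 = 2.242500
  f(c_6) = f(2.242500) = 0.028806
  f(a) × f(c) < 0, new interval: [2.235000, 2.242500]

After 6 iteration(s), the approximation is c_6 = 2.242500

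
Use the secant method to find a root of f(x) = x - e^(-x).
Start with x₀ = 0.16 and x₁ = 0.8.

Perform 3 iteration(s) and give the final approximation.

f(x) = x - e^(-x)
x₀ = 0.16, x₁ = 0.8

Secant formula: x_{n+1} = x_n - f(x_n)(x_n - x_{n-1})/(f(x_n) - f(x_{n-1}))

Iteration 1:
  f(0.160000) = -0.692144
  f(0.800000) = 0.350671
  x_2 = 0.800000 - 0.350671×(0.800000 - 0.160000)/(0.350671 - (-0.692144))
       = 0.584785
Iteration 2:
  f(0.800000) = 0.350671
  f(0.584785) = 0.027559
  x_3 = 0.584785 - 0.027559×(0.584785 - 0.800000)/(0.027559 - 0.350671)
       = 0.566429
Iteration 3:
  f(0.584785) = 0.027559
  f(0.566429) = -0.001120
  x_4 = 0.566429 - (-0.001120)×(0.566429 - 0.584785)/(-0.001120 - 0.027559)
       = 0.567146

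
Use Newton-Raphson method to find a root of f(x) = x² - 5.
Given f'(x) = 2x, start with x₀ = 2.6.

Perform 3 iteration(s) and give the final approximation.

f(x) = x² - 5
f'(x) = 2x
x₀ = 2.6

Newton-Raphson formula: x_{n+1} = x_n - f(x_n)/f'(x_n)

Iteration 1:
  f(2.600000) = 1.760000
  f'(2.600000) = 5.200000
  x_1 = 2.600000 - 1.760000/5.200000 = 2.261538
Iteration 2:
  f(2.261538) = 0.114556
  f'(2.261538) = 4.523077
  x_2 = 2.261538 - 0.114556/4.523077 = 2.236211
Iteration 3:
  f(2.236211) = 0.000641
  f'(2.236211) = 4.472423
  x_3 = 2.236211 - 0.000641/4.472423 = 2.236068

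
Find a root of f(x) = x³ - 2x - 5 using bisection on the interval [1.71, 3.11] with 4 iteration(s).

f(x) = x³ - 2x - 5
Initial interval: [1.71, 3.11]

Iteration 1:
  c_1 = (1.710000 + 3.110000)/2 = 2.410000
  f(c_1) = f(2.410000) = 4.177521
  f(a) × f(c) < 0, new interval: [1.710000, 2.410000]
Iteration 2:
  c_2 = (1.710000 + 2.410000)/2 = 2.060000
  f(c_2) = f(2.060000) = -0.378184
  f(a) × f(c) ≥ 0, new interval: [2.060000, 2.410000]
Iteration 3:
  c_3 = (2.060000 + 2.410000)/2 = 2.235000
  f(c_3) = f(2.235000) = 1.694328
  f(a) × f(c) < 0, new interval: [2.060000, 2.235000]
Iteration 4:
  c_4 = (2.060000 + 2.235000)/2 = 2.147500
  f(c_4) = f(2.147500) = 0.608747
  f(a) × f(c) < 0, new interval: [2.060000, 2.147500]

After 4 iteration(s), the approximation is c_4 = 2.147500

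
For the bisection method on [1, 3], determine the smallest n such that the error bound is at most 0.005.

We need (b-a)/2^n ≤ 0.005
(3 - 1)/2^n ≤ 0.005
2/2^n ≤ 0.005
2^n ≥ 400
n ≥ log₂(400) = 8.64
n ≥ 9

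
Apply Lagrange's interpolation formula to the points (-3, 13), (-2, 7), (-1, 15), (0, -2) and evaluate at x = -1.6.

Lagrange interpolation formula:
P(x) = Σ yᵢ × Lᵢ(x)
where Lᵢ(x) = Π_{j≠i} (x - xⱼ)/(xᵢ - xⱼ)

L_0(-1.6) = (-1.6 - (-2))/(-3 - (-2)) × (-1.6 - (-1))/(-3 - (-1)) × (-1.6 - 0)/(-3 - 0) = -0.064000
L_1(-1.6) = (-1.6 - (-3))/(-2 - (-3)) × (-1.6 - (-1))/(-2 - (-1)) × (-1.6 - 0)/(-2 - 0) = 0.672000
L_2(-1.6) = (-1.6 - (-3))/(-1 - (-3)) × (-1.6 - (-2))/(-1 - (-2)) × (-1.6 - 0)/(-1 - 0) = 0.448000
L_3(-1.6) = (-1.6 - (-3))/(0 - (-3)) × (-1.6 - (-2))/(0 - (-2)) × (-1.6 - (-1))/(0 - (-1)) = -0.056000

P(-1.6) = 13×L_0(-1.6) + 7×L_1(-1.6) + 15×L_2(-1.6) + (-2)×L_3(-1.6)
P(-1.6) = 10.704000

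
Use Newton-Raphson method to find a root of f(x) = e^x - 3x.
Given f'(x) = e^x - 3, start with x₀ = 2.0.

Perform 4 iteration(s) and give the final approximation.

f(x) = e^x - 3x
f'(x) = e^x - 3
x₀ = 2.0

Newton-Raphson formula: x_{n+1} = x_n - f(x_n)/f'(x_n)

Iteration 1:
  f(2.000000) = 1.389056
  f'(2.000000) = 4.389056
  x_1 = 2.000000 - 1.389056/4.389056 = 1.683518
Iteration 2:
  f(1.683518) = 0.333912
  f'(1.683518) = 2.384467
  x_2 = 1.683518 - 0.333912/2.384467 = 1.543482
Iteration 3:
  f(1.543482) = 0.050415
  f'(1.543482) = 1.680861
  x_3 = 1.543482 - 0.050415/1.680861 = 1.513489
Iteration 4:
  f(1.513489) = 0.002085
  f'(1.513489) = 1.542550
  x_4 = 1.513489 - 0.002085/1.542550 = 1.512137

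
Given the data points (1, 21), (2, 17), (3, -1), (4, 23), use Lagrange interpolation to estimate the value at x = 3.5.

Lagrange interpolation formula:
P(x) = Σ yᵢ × Lᵢ(x)
where Lᵢ(x) = Π_{j≠i} (x - xⱼ)/(xᵢ - xⱼ)

L_0(3.5) = (3.5 - 2)/(1 - 2) × (3.5 - 3)/(1 - 3) × (3.5 - 4)/(1 - 4) = 0.062500
L_1(3.5) = (3.5 - 1)/(2 - 1) × (3.5 - 3)/(2 - 3) × (3.5 - 4)/(2 - 4) = -0.312500
L_2(3.5) = (3.5 - 1)/(3 - 1) × (3.5 - 2)/(3 - 2) × (3.5 - 4)/(3 - 4) = 0.937500
L_3(3.5) = (3.5 - 1)/(4 - 1) × (3.5 - 2)/(4 - 2) × (3.5 - 3)/(4 - 3) = 0.312500

P(3.5) = 21×L_0(3.5) + 17×L_1(3.5) + (-1)×L_2(3.5) + 23×L_3(3.5)
P(3.5) = 2.250000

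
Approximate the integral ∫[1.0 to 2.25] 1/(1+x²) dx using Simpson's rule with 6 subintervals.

f(x) = 1/(1+x²)
a = 1.0, b = 2.25, n = 6
h = (b - a)/n = 0.208333

Simpson's rule: (h/3)[f(x₀) + 4f(x₁) + 2f(x₂) + ... + f(xₙ)]

x_0 = 1.0000, f(x_0) = 0.500000, coefficient = 1
x_1 = 1.2083, f(x_1) = 0.406493, coefficient = 4
x_2 = 1.4167, f(x_2) = 0.332564, coefficient = 2
x_3 = 1.6250, f(x_3) = 0.274678, coefficient = 4
x_4 = 1.8333, f(x_4) = 0.229299, coefficient = 2
x_5 = 2.0417, f(x_5) = 0.193483, coefficient = 4
x_6 = 2.2500, f(x_6) = 0.164948, coefficient = 1

I ≈ (0.208333/3) × 5.287290 = 0.367173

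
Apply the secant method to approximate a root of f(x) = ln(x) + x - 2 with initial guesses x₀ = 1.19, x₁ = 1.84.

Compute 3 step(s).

f(x) = ln(x) + x - 2
x₀ = 1.19, x₁ = 1.84

Secant formula: x_{n+1} = x_n - f(x_n)(x_n - x_{n-1})/(f(x_n) - f(x_{n-1}))

Iteration 1:
  f(1.190000) = -0.636047
  f(1.840000) = 0.449766
  x_2 = 1.840000 - 0.449766×(1.840000 - 1.190000)/(0.449766 - (-0.636047))
       = 1.570757
Iteration 2:
  f(1.840000) = 0.449766
  f(1.570757) = 0.022314
  x_3 = 1.570757 - 0.022314×(1.570757 - 1.840000)/(0.022314 - 0.449766)
       = 1.556701
Iteration 3:
  f(1.570757) = 0.022314
  f(1.556701) = -0.000729
  x_4 = 1.556701 - (-0.000729)×(1.556701 - 1.570757)/(-0.000729 - 0.022314)
       = 1.557146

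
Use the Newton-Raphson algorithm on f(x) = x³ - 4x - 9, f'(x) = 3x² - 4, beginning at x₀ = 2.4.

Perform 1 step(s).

f(x) = x³ - 4x - 9
f'(x) = 3x² - 4
x₀ = 2.4

Newton-Raphson formula: x_{n+1} = x_n - f(x_n)/f'(x_n)

Iteration 1:
  f(2.400000) = -4.776000
  f'(2.400000) = 13.280000
  x_1 = 2.400000 - (-4.776000)/13.280000 = 2.759639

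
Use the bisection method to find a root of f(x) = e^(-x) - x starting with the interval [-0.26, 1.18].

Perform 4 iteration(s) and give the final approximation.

f(x) = e^(-x) - x
Initial interval: [-0.26, 1.18]

Iteration 1:
  c_1 = (-0.260000 + 1.180000)/2 = 0.460000
  f(c_1) = f(0.460000) = 0.171284
  f(a) × f(c) ≥ 0, new interval: [0.460000, 1.180000]
Iteration 2:
  c_2 = (0.460000 + 1.180000)/2 = 0.820000
  f(c_2) = f(0.820000) = -0.379568
  f(a) × f(c) < 0, new interval: [0.460000, 0.820000]
Iteration 3:
  c_3 = (0.460000 + 0.820000)/2 = 0.640000
  f(c_3) = f(0.640000) = -0.112708
  f(a) × f(c) < 0, new interval: [0.460000, 0.640000]
Iteration 4:
  c_4 = (0.460000 + 0.640000)/2 = 0.550000
  f(c_4) = f(0.550000) = 0.026950
  f(a) × f(c) ≥ 0, new interval: [0.550000, 0.640000]

After 4 iteration(s), the approximation is c_4 = 0.550000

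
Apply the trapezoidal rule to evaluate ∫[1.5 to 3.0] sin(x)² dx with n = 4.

f(x) = sin(x)²
a = 1.5, b = 3.0, n = 4
h = (b - a)/n = 0.375000

Trapezoidal rule: (h/2)[f(x₀) + 2f(x₁) + 2f(x₂) + ... + f(xₙ)]

x_0 = 1.5000, f(x_0) = 0.994996, coefficient = 1
x_1 = 1.8750, f(x_1) = 0.910280, coefficient = 2
x_2 = 2.2500, f(x_2) = 0.605398, coefficient = 2
x_3 = 2.6250, f(x_3) = 0.243957, coefficient = 2
x_4 = 3.0000, f(x_4) = 0.019915, coefficient = 1

I ≈ (0.375000/2) × 4.534181 = 0.850159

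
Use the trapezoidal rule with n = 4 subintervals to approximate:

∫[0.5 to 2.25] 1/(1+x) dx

f(x) = 1/(1+x)
a = 0.5, b = 2.25, n = 4
h = (b - a)/n = 0.437500

Trapezoidal rule: (h/2)[f(x₀) + 2f(x₁) + 2f(x₂) + ... + f(xₙ)]

x_0 = 0.5000, f(x_0) = 0.666667, coefficient = 1
x_1 = 0.9375, f(x_1) = 0.516129, coefficient = 2
x_2 = 1.3750, f(x_2) = 0.421053, coefficient = 2
x_3 = 1.8125, f(x_3) = 0.355556, coefficient = 2
x_4 = 2.2500, f(x_4) = 0.307692, coefficient = 1

I ≈ (0.437500/2) × 3.559833 = 0.778714
Exact value: 0.773190
Error: 0.005524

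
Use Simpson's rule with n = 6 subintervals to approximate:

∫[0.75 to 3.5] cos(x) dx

f(x) = cos(x)
a = 0.75, b = 3.5, n = 6
h = (b - a)/n = 0.458333

Simpson's rule: (h/3)[f(x₀) + 4f(x₁) + 2f(x₂) + ... + f(xₙ)]

x_0 = 0.7500, f(x_0) = 0.731689, coefficient = 1
x_1 = 1.2083, f(x_1) = 0.354578, coefficient = 4
x_2 = 1.6667, f(x_2) = -0.095724, coefficient = 2
x_3 = 2.1250, f(x_3) = -0.526266, coefficient = 4
x_4 = 2.5833, f(x_4) = -0.848178, coefficient = 2
x_5 = 3.0417, f(x_5) = -0.995012, coefficient = 4
x_6 = 3.5000, f(x_6) = -0.936457, coefficient = 1

I ≈ (0.458333/3) × -6.759370 = -1.032682
Exact value: -1.032422
Error: 0.000260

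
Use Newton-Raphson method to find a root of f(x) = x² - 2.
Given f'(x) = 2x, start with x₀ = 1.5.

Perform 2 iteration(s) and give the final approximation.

f(x) = x² - 2
f'(x) = 2x
x₀ = 1.5

Newton-Raphson formula: x_{n+1} = x_n - f(x_n)/f'(x_n)

Iteration 1:
  f(1.500000) = 0.250000
  f'(1.500000) = 3.000000
  x_1 = 1.500000 - 0.250000/3.000000 = 1.416667
Iteration 2:
  f(1.416667) = 0.006944
  f'(1.416667) = 2.833333
  x_2 = 1.416667 - 0.006944/2.833333 = 1.414216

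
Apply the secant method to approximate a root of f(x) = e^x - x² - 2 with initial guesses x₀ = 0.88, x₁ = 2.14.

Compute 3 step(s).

f(x) = e^x - x² - 2
x₀ = 0.88, x₁ = 2.14

Secant formula: x_{n+1} = x_n - f(x_n)(x_n - x_{n-1})/(f(x_n) - f(x_{n-1}))

Iteration 1:
  f(0.880000) = -0.363500
  f(2.140000) = 1.919838
  x_2 = 2.140000 - 1.919838×(2.140000 - 0.880000)/(1.919838 - (-0.363500))
       = 1.080588
Iteration 2:
  f(2.140000) = 1.919838
  f(1.080588) = -0.221259
  x_3 = 1.080588 - (-0.221259)×(1.080588 - 2.140000)/(-0.221259 - 1.919838)
       = 1.190067
Iteration 3:
  f(1.080588) = -0.221259
  f(1.190067) = -0.128958
  x_4 = 1.190067 - (-0.128958)×(1.190067 - 1.080588)/(-0.128958 - (-0.221259))
       = 1.343025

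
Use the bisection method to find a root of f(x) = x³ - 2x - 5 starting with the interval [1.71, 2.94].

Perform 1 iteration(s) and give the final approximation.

f(x) = x³ - 2x - 5
Initial interval: [1.71, 2.94]

Iteration 1:
  c_1 = (1.710000 + 2.940000)/2 = 2.325000
  f(c_1) = f(2.325000) = 2.918078
  f(a) × f(c) < 0, new interval: [1.710000, 2.325000]

After 1 iteration(s), the approximation is c_1 = 2.325000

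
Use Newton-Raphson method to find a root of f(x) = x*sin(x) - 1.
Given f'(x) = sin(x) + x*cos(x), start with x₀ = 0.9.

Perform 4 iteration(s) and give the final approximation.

f(x) = x*sin(x) - 1
f'(x) = sin(x) + x*cos(x)
x₀ = 0.9

Newton-Raphson formula: x_{n+1} = x_n - f(x_n)/f'(x_n)

Iteration 1:
  f(0.900000) = -0.295006
  f'(0.900000) = 1.342776
  x_1 = 0.900000 - (-0.295006)/1.342776 = 1.119698
Iteration 2:
  f(1.119698) = 0.007694
  f'(1.119698) = 1.388106
  x_2 = 1.119698 - 0.007694/1.388106 = 1.114156
Iteration 3:
  f(1.114156) = -0.000002
  f'(1.114156) = 1.388810
  x_3 = 1.114156 - (-0.000002)/1.388810 = 1.114157
Iteration 4:
  f(1.114157) = 0.000000
  f'(1.114157) = 1.388809
  x_4 = 1.114157 - 0.000000/1.388809 = 1.114157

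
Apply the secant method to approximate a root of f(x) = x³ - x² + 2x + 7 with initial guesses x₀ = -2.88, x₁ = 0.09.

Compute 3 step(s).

f(x) = x³ - x² + 2x + 7
x₀ = -2.88, x₁ = 0.09

Secant formula: x_{n+1} = x_n - f(x_n)(x_n - x_{n-1})/(f(x_n) - f(x_{n-1}))

Iteration 1:
  f(-2.880000) = -30.942272
  f(0.090000) = 7.172629
  x_2 = 0.090000 - 7.172629×(0.090000 - (-2.880000))/(7.172629 - (-30.942272))
       = -0.468908
Iteration 2:
  f(0.090000) = 7.172629
  f(-0.468908) = 5.739210
  x_3 = -0.468908 - 5.739210×(-0.468908 - 0.090000)/(5.739210 - 7.172629)
       = -2.706695
Iteration 3:
  f(-0.468908) = 5.739210
  f(-2.706695) = -25.569377
  x_4 = -2.706695 - (-25.569377)×(-2.706695 - (-0.468908))/(-25.569377 - 5.739210)
       = -0.879119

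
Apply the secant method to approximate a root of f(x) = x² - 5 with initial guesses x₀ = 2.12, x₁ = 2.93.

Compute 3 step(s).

f(x) = x² - 5
x₀ = 2.12, x₁ = 2.93

Secant formula: x_{n+1} = x_n - f(x_n)(x_n - x_{n-1})/(f(x_n) - f(x_{n-1}))

Iteration 1:
  f(2.120000) = -0.505600
  f(2.930000) = 3.584900
  x_2 = 2.930000 - 3.584900×(2.930000 - 2.120000)/(3.584900 - (-0.505600))
       = 2.220119
Iteration 2:
  f(2.930000) = 3.584900
  f(2.220119) = -0.071072
  x_3 = 2.220119 - (-0.071072)×(2.220119 - 2.930000)/(-0.071072 - 3.584900)
       = 2.233919
Iteration 3:
  f(2.220119) = -0.071072
  f(2.233919) = -0.009606
  x_4 = 2.233919 - (-0.009606)×(2.233919 - 2.220119)/(-0.009606 - (-0.071072))
       = 2.236076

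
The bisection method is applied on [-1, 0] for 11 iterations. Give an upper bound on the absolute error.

Bisection error bound: |error| ≤ (b-a)/2^n
|error| ≤ (0 - (-1))/2^11 = 1/2^11
|error| ≤ 0.0004882812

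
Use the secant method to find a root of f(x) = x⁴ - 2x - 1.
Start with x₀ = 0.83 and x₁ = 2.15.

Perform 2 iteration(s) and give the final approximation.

f(x) = x⁴ - 2x - 1
x₀ = 0.83, x₁ = 2.15

Secant formula: x_{n+1} = x_n - f(x_n)(x_n - x_{n-1})/(f(x_n) - f(x_{n-1}))

Iteration 1:
  f(0.830000) = -2.185417
  f(2.150000) = 16.067506
  x_2 = 2.150000 - 16.067506×(2.150000 - 0.830000)/(16.067506 - (-2.185417))
       = 0.988043
Iteration 2:
  f(2.150000) = 16.067506
  f(0.988043) = -2.023063
  x_3 = 0.988043 - (-2.023063)×(0.988043 - 2.150000)/(-2.023063 - 16.067506)
       = 1.117984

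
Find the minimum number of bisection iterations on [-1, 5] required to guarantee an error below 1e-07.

We need (b-a)/2^n ≤ 1e-07
(5 - (-1))/2^n ≤ 1e-07
6/2^n ≤ 1e-07
2^n ≥ 60000000
n ≥ log₂(60000000) = 25.84
n ≥ 26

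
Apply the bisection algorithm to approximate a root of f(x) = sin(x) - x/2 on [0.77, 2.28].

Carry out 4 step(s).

f(x) = sin(x) - x/2
Initial interval: [0.77, 2.28]

Iteration 1:
  c_1 = (0.770000 + 2.280000)/2 = 1.525000
  f(c_1) = f(1.525000) = 0.236452
  f(a) × f(c) ≥ 0, new interval: [1.525000, 2.280000]
Iteration 2:
  c_2 = (1.525000 + 2.280000)/2 = 1.902500
  f(c_2) = f(1.902500) = -0.005761
  f(a) × f(c) < 0, new interval: [1.525000, 1.902500]
Iteration 3:
  c_3 = (1.525000 + 1.902500)/2 = 1.713750
  f(c_3) = f(1.713750) = 0.132925
  f(a) × f(c) ≥ 0, new interval: [1.713750, 1.902500]
Iteration 4:
  c_4 = (1.713750 + 1.902500)/2 = 1.808125
  f(c_4) = f(1.808125) = 0.067907
  f(a) × f(c) ≥ 0, new interval: [1.808125, 1.902500]

After 4 iteration(s), the approximation is c_4 = 1.808125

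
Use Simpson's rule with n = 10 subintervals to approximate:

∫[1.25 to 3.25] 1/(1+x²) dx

f(x) = 1/(1+x²)
a = 1.25, b = 3.25, n = 10
h = (b - a)/n = 0.200000

Simpson's rule: (h/3)[f(x₀) + 4f(x₁) + 2f(x₂) + ... + f(xₙ)]

x_0 = 1.2500, f(x_0) = 0.390244, coefficient = 1
x_1 = 1.4500, f(x_1) = 0.322321, coefficient = 4
x_2 = 1.6500, f(x_2) = 0.268637, coefficient = 2
x_3 = 1.8500, f(x_3) = 0.226116, coefficient = 4
x_4 = 2.0500, f(x_4) = 0.192215, coefficient = 2
x_5 = 2.2500, f(x_5) = 0.164948, coefficient = 4
x_6 = 2.4500, f(x_6) = 0.142806, coefficient = 2
x_7 = 2.6500, f(x_7) = 0.124649, coefficient = 4
x_8 = 2.8500, f(x_8) = 0.109619, coefficient = 2
x_9 = 3.0500, f(x_9) = 0.097064, coefficient = 4
x_10 = 3.2500, f(x_10) = 0.086486, coefficient = 1

I ≈ (0.200000/3) × 5.643680 = 0.376245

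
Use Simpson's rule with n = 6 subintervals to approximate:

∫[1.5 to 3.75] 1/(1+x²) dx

f(x) = 1/(1+x²)
a = 1.5, b = 3.75, n = 6
h = (b - a)/n = 0.375000

Simpson's rule: (h/3)[f(x₀) + 4f(x₁) + 2f(x₂) + ... + f(xₙ)]

x_0 = 1.5000, f(x_0) = 0.307692, coefficient = 1
x_1 = 1.8750, f(x_1) = 0.221453, coefficient = 4
x_2 = 2.2500, f(x_2) = 0.164948, coefficient = 2
x_3 = 2.6250, f(x_3) = 0.126733, coefficient = 4
x_4 = 3.0000, f(x_4) = 0.100000, coefficient = 2
x_5 = 3.3750, f(x_5) = 0.080706, coefficient = 4
x_6 = 3.7500, f(x_6) = 0.066390, coefficient = 1

I ≈ (0.375000/3) × 2.619548 = 0.327443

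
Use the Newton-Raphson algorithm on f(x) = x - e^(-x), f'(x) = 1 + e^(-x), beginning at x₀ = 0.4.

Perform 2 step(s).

f(x) = x - e^(-x)
f'(x) = 1 + e^(-x)
x₀ = 0.4

Newton-Raphson formula: x_{n+1} = x_n - f(x_n)/f'(x_n)

Iteration 1:
  f(0.400000) = -0.270320
  f'(0.400000) = 1.670320
  x_1 = 0.400000 - (-0.270320)/1.670320 = 0.561837
Iteration 2:
  f(0.561837) = -0.008323
  f'(0.561837) = 1.570161
  x_2 = 0.561837 - (-0.008323)/1.570161 = 0.567138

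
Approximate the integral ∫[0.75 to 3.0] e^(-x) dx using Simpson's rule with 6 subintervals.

f(x) = e^(-x)
a = 0.75, b = 3.0, n = 6
h = (b - a)/n = 0.375000

Simpson's rule: (h/3)[f(x₀) + 4f(x₁) + 2f(x₂) + ... + f(xₙ)]

x_0 = 0.7500, f(x_0) = 0.472367, coefficient = 1
x_1 = 1.1250, f(x_1) = 0.324652, coefficient = 4
x_2 = 1.5000, f(x_2) = 0.223130, coefficient = 2
x_3 = 1.8750, f(x_3) = 0.153355, coefficient = 4
x_4 = 2.2500, f(x_4) = 0.105399, coefficient = 2
x_5 = 2.6250, f(x_5) = 0.072440, coefficient = 4
x_6 = 3.0000, f(x_6) = 0.049787, coefficient = 1

I ≈ (0.375000/3) × 3.381001 = 0.422625
Exact value: 0.422579
Error: 0.000046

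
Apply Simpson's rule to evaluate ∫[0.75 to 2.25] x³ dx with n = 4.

f(x) = x³
a = 0.75, b = 2.25, n = 4
h = (b - a)/n = 0.375000

Simpson's rule: (h/3)[f(x₀) + 4f(x₁) + 2f(x₂) + ... + f(xₙ)]

x_0 = 0.7500, f(x_0) = 0.421875, coefficient = 1
x_1 = 1.1250, f(x_1) = 1.423828, coefficient = 4
x_2 = 1.5000, f(x_2) = 3.375000, coefficient = 2
x_3 = 1.8750, f(x_3) = 6.591797, coefficient = 4
x_4 = 2.2500, f(x_4) = 11.390625, coefficient = 1

I ≈ (0.375000/3) × 50.625000 = 6.328125
Exact value: 6.328125
Error: 0.000000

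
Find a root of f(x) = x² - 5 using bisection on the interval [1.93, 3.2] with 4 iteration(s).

f(x) = x² - 5
Initial interval: [1.93, 3.2]

Iteration 1:
  c_1 = (1.930000 + 3.200000)/2 = 2.565000
  f(c_1) = f(2.565000) = 1.579225
  f(a) × f(c) < 0, new interval: [1.930000, 2.565000]
Iteration 2:
  c_2 = (1.930000 + 2.565000)/2 = 2.247500
  f(c_2) = f(2.247500) = 0.051256
  f(a) × f(c) < 0, new interval: [1.930000, 2.247500]
Iteration 3:
  c_3 = (1.930000 + 2.247500)/2 = 2.088750
  f(c_3) = f(2.088750) = -0.637123
  f(a) × f(c) ≥ 0, new interval: [2.088750, 2.247500]
Iteration 4:
  c_4 = (2.088750 + 2.247500)/2 = 2.168125
  f(c_4) = f(2.168125) = -0.299234
  f(a) × f(c) ≥ 0, new interval: [2.168125, 2.247500]

After 4 iteration(s), the approximation is c_4 = 2.168125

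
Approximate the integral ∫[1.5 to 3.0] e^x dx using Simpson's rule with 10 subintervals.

f(x) = e^x
a = 1.5, b = 3.0, n = 10
h = (b - a)/n = 0.150000

Simpson's rule: (h/3)[f(x₀) + 4f(x₁) + 2f(x₂) + ... + f(xₙ)]

x_0 = 1.5000, f(x_0) = 4.481689, coefficient = 1
x_1 = 1.6500, f(x_1) = 5.206980, coefficient = 4
x_2 = 1.8000, f(x_2) = 6.049647, coefficient = 2
x_3 = 1.9500, f(x_3) = 7.028688, coefficient = 4
x_4 = 2.1000, f(x_4) = 8.166170, coefficient = 2
x_5 = 2.2500, f(x_5) = 9.487736, coefficient = 4
x_6 = 2.4000, f(x_6) = 11.023176, coefficient = 2
x_7 = 2.5500, f(x_7) = 12.807104, coefficient = 4
x_8 = 2.7000, f(x_8) = 14.879732, coefficient = 2
x_9 = 2.8500, f(x_9) = 17.287782, coefficient = 4
x_10 = 3.0000, f(x_10) = 20.085537, coefficient = 1

I ≈ (0.150000/3) × 312.077832 = 15.603892
Exact value: 15.603848
Error: 0.000044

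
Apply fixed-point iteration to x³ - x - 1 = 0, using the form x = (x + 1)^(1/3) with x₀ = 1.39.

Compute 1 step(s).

Equation: x³ - x - 1 = 0
Fixed-point form: x = (x + 1)^(1/3)
x₀ = 1.39

x_1 = g(1.390000) = 1.337004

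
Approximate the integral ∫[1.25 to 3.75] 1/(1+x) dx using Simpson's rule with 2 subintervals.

f(x) = 1/(1+x)
a = 1.25, b = 3.75, n = 2
h = (b - a)/n = 1.250000

Simpson's rule: (h/3)[f(x₀) + 4f(x₁) + 2f(x₂) + ... + f(xₙ)]

x_0 = 1.2500, f(x_0) = 0.444444, coefficient = 1
x_1 = 2.5000, f(x_1) = 0.285714, coefficient = 4
x_2 = 3.7500, f(x_2) = 0.210526, coefficient = 1

I ≈ (1.250000/3) × 1.797828 = 0.749095
Exact value: 0.747214
Error: 0.001881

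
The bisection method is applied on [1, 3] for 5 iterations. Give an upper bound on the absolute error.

Bisection error bound: |error| ≤ (b-a)/2^n
|error| ≤ (3 - 1)/2^5 = 2/2^5
|error| ≤ 0.0625000000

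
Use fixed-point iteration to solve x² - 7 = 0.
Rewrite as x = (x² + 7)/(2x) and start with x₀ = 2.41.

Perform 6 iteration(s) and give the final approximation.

Equation: x² - 7 = 0
Fixed-point form: x = (x² + 7)/(2x)
x₀ = 2.41

x_1 = g(2.410000) = 2.657282
x_2 = g(2.657282) = 2.645776
x_3 = g(2.645776) = 2.645751
x_4 = g(2.645751) = 2.645751
x_5 = g(2.645751) = 2.645751
x_6 = g(2.645751) = 2.645751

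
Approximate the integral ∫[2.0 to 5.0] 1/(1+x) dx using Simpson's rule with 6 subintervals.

f(x) = 1/(1+x)
a = 2.0, b = 5.0, n = 6
h = (b - a)/n = 0.500000

Simpson's rule: (h/3)[f(x₀) + 4f(x₁) + 2f(x₂) + ... + f(xₙ)]

x_0 = 2.0000, f(x_0) = 0.333333, coefficient = 1
x_1 = 2.5000, f(x_1) = 0.285714, coefficient = 4
x_2 = 3.0000, f(x_2) = 0.250000, coefficient = 2
x_3 = 3.5000, f(x_3) = 0.222222, coefficient = 4
x_4 = 4.0000, f(x_4) = 0.200000, coefficient = 2
x_5 = 4.5000, f(x_5) = 0.181818, coefficient = 4
x_6 = 5.0000, f(x_6) = 0.166667, coefficient = 1

I ≈ (0.500000/3) × 4.159019 = 0.693170
Exact value: 0.693147
Error: 0.000023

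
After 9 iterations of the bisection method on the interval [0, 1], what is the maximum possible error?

Bisection error bound: |error| ≤ (b-a)/2^n
|error| ≤ (1 - 0)/2^9 = 1/2^9
|error| ≤ 0.0019531250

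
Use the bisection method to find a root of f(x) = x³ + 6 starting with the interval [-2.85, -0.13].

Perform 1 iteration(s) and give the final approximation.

f(x) = x³ + 6
Initial interval: [-2.85, -0.13]

Iteration 1:
  c_1 = (-2.850000 + (-0.130000))/2 = -1.490000
  f(c_1) = f(-1.490000) = 2.692051
  f(a) × f(c) < 0, new interval: [-2.850000, -1.490000]

After 1 iteration(s), the approximation is c_1 = -1.490000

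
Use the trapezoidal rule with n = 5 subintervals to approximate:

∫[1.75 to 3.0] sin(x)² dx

f(x) = sin(x)²
a = 1.75, b = 3.0, n = 5
h = (b - a)/n = 0.250000

Trapezoidal rule: (h/2)[f(x₀) + 2f(x₁) + 2f(x₂) + ... + f(xₙ)]

x_0 = 1.7500, f(x_0) = 0.968228, coefficient = 1
x_1 = 2.0000, f(x_1) = 0.826822, coefficient = 2
x_2 = 2.2500, f(x_2) = 0.605398, coefficient = 2
x_3 = 2.5000, f(x_3) = 0.358169, coefficient = 2
x_4 = 2.7500, f(x_4) = 0.145665, coefficient = 2
x_5 = 3.0000, f(x_5) = 0.019915, coefficient = 1

I ≈ (0.250000/2) × 4.860251 = 0.607531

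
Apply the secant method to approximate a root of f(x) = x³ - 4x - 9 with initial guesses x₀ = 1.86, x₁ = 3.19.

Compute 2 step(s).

f(x) = x³ - 4x - 9
x₀ = 1.86, x₁ = 3.19

Secant formula: x_{n+1} = x_n - f(x_n)(x_n - x_{n-1})/(f(x_n) - f(x_{n-1}))

Iteration 1:
  f(1.860000) = -10.005144
  f(3.190000) = 10.701759
  x_2 = 3.190000 - 10.701759×(3.190000 - 1.860000)/(10.701759 - (-10.005144))
       = 2.502628
Iteration 2:
  f(3.190000) = 10.701759
  f(2.502628) = -3.336181
  x_3 = 2.502628 - (-3.336181)×(2.502628 - 3.190000)/(-3.336181 - 10.701759)
       = 2.665985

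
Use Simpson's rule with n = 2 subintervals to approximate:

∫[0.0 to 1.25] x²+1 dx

f(x) = x²+1
a = 0.0, b = 1.25, n = 2
h = (b - a)/n = 0.625000

Simpson's rule: (h/3)[f(x₀) + 4f(x₁) + 2f(x₂) + ... + f(xₙ)]

x_0 = 0.0000, f(x_0) = 1.000000, coefficient = 1
x_1 = 0.6250, f(x_1) = 1.390625, coefficient = 4
x_2 = 1.2500, f(x_2) = 2.562500, coefficient = 1

I ≈ (0.625000/3) × 9.125000 = 1.901042
Exact value: 1.901042
Error: 0.000000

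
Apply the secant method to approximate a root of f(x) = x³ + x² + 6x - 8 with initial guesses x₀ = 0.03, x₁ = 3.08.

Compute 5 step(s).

f(x) = x³ + x² + 6x - 8
x₀ = 0.03, x₁ = 3.08

Secant formula: x_{n+1} = x_n - f(x_n)(x_n - x_{n-1})/(f(x_n) - f(x_{n-1}))

Iteration 1:
  f(0.030000) = -7.819073
  f(3.080000) = 49.184512
  x_2 = 3.080000 - 49.184512×(3.080000 - 0.030000)/(49.184512 - (-7.819073))
       = 0.448363
Iteration 2:
  f(3.080000) = 49.184512
  f(0.448363) = -5.018661
  x_3 = 0.448363 - (-5.018661)×(0.448363 - 3.080000)/(-5.018661 - 49.184512)
       = 0.692025
Iteration 3:
  f(0.448363) = -5.018661
  f(0.692025) = -3.037538
  x_4 = 0.692025 - (-3.037538)×(0.692025 - 0.448363)/(-3.037538 - (-5.018661))
       = 1.065619
Iteration 4:
  f(0.692025) = -3.037538
  f(1.065619) = 0.739315
  x_5 = 1.065619 - 0.739315×(1.065619 - 0.692025)/(0.739315 - (-3.037538))
       = 0.992488
Iteration 5:
  f(1.065619) = 0.739315
  f(0.992488) = -0.082402
  x_6 = 0.992488 - (-0.082402)×(0.992488 - 1.065619)/(-0.082402 - 0.739315)
       = 0.999822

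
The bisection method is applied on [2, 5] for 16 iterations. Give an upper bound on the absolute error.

Bisection error bound: |error| ≤ (b-a)/2^n
|error| ≤ (5 - 2)/2^16 = 3/2^16
|error| ≤ 0.0000457764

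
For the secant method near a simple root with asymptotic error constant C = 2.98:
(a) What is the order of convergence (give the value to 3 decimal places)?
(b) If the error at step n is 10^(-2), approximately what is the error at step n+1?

(a) Secant method has superlinear convergence with order φ = (1+√5)/2 ≈ 1.618.
    This means |e_{n+1}| ≈ C|e_n|^1.618.

(b) With |e_n| = 10^(-2) and C = 2.98:
    |e_{n+1}| ≈ 2.98 × (10^(-2))^1.618 = 2.98 × 10^(-3.24)

(a) ≈ 1.618 (golden ratio); (b) |e_{n+1}| ≈ 1.730e-03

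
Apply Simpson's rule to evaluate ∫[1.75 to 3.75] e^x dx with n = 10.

f(x) = e^x
a = 1.75, b = 3.75, n = 10
h = (b - a)/n = 0.200000

Simpson's rule: (h/3)[f(x₀) + 4f(x₁) + 2f(x₂) + ... + f(xₙ)]

x_0 = 1.7500, f(x_0) = 5.754603, coefficient = 1
x_1 = 1.9500, f(x_1) = 7.028688, coefficient = 4
x_2 = 2.1500, f(x_2) = 8.584858, coefficient = 2
x_3 = 2.3500, f(x_3) = 10.485570, coefficient = 4
x_4 = 2.5500, f(x_4) = 12.807104, coefficient = 2
x_5 = 2.7500, f(x_5) = 15.642632, coefficient = 4
x_6 = 2.9500, f(x_6) = 19.105954, coefficient = 2
x_7 = 3.1500, f(x_7) = 23.336065, coefficient = 4
x_8 = 3.3500, f(x_8) = 28.502734, coefficient = 2
x_9 = 3.5500, f(x_9) = 34.813317, coefficient = 4
x_10 = 3.7500, f(x_10) = 42.521082, coefficient = 1

I ≈ (0.200000/3) × 551.502069 = 36.766805
Exact value: 36.766479
Error: 0.000325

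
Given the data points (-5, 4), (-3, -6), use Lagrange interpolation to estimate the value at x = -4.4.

Lagrange interpolation formula:
P(x) = Σ yᵢ × Lᵢ(x)
where Lᵢ(x) = Π_{j≠i} (x - xⱼ)/(xᵢ - xⱼ)

L_0(-4.4) = (-4.4 - (-3))/(-5 - (-3)) = 0.700000
L_1(-4.4) = (-4.4 - (-5))/(-3 - (-5)) = 0.300000

P(-4.4) = 4×L_0(-4.4) + (-6)×L_1(-4.4)
P(-4.4) = 1.000000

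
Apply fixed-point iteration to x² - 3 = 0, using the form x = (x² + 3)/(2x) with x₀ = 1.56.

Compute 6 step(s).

Equation: x² - 3 = 0
Fixed-point form: x = (x² + 3)/(2x)
x₀ = 1.56

x_1 = g(1.560000) = 1.741538
x_2 = g(1.741538) = 1.732077
x_3 = g(1.732077) = 1.732051
x_4 = g(1.732051) = 1.732051
x_5 = g(1.732051) = 1.732051
x_6 = g(1.732051) = 1.732051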